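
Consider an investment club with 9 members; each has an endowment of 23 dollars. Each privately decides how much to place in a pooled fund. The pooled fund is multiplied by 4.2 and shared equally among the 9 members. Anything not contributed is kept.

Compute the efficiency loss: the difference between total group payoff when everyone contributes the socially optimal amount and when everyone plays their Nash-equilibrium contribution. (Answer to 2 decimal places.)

Each contributed unit returns 4.2/9 = 0.4667 to its contributor — below 1 — so contributing 0 is dominant for every player. At the Nash equilibrium everyone keeps their 23, and the group total is 9 × 23 = 207.
Each contributed unit returns 4.200 to the group as a whole (0.4667 to each of 9 players), which exceeds 1, so the social optimum is full contribution: group total = 4.200 × 207 = 869.40.
Efficiency loss = 869.40 − 207 = 662.40.

662.40 dollars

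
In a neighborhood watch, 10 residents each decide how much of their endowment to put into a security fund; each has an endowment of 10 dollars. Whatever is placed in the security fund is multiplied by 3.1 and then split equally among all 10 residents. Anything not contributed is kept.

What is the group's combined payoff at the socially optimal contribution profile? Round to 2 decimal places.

310.00 dollars

Each contributed unit returns 3.100 to the group as a whole (0.3100 to each of 10 players), which exceeds 1, so the social optimum is full contribution: group total = 3.100 × 100 = 310.00.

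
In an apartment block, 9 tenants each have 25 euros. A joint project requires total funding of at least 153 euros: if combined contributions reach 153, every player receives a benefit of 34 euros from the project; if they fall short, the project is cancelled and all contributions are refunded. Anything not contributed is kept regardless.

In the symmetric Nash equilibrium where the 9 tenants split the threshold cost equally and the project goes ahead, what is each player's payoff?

42 euros

Equal share of the threshold: 153/9 = 17.
At this profile no one gains by cutting their contribution: any cut drops the total below 153, the project is cancelled, contributions are refunded, and the deviator ends with 25, which is less than 25 − 17 + 34 = 42. Contributing more than 17 just wastes the excess. So contributing exactly 17 is a best response.
Each player's payoff: 25 − 17 + 34 = 42.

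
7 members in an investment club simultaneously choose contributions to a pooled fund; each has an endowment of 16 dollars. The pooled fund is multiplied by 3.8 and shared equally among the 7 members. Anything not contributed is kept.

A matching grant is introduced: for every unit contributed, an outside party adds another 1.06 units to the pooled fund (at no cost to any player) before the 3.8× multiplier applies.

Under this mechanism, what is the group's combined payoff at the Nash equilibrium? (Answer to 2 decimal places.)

876.74 dollars

The effective private return per unit is now 3.8 × 2.06 / 7 = 1.1183 > 1, so every player's dominant strategy flips to full contribution.
So the Nash equilibrium is full contribution by all 7; the group earns 3.8 × 2.06 × 112 = 876.74.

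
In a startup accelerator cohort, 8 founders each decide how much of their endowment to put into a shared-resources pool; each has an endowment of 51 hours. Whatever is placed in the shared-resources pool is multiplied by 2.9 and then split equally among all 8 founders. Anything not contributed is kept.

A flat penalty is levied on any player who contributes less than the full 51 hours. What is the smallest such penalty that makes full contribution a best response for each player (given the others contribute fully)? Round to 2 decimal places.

32.51 hours

Given the others contribute fully, the best deviation is to contribute 0 (any partial contribution still incurs the fine and gives up units whose private return 0.3625 is below 1).
Deviating from 51 to 0 saves 51 hours but forfeits the deviator's share of the drop in the shared-resources pool: 2.9/8 × 51 = 18.49.
So the deviation gain is 51 − 18.49 = 32.51, and the fine must be at least 32.51 hours to wipe it out.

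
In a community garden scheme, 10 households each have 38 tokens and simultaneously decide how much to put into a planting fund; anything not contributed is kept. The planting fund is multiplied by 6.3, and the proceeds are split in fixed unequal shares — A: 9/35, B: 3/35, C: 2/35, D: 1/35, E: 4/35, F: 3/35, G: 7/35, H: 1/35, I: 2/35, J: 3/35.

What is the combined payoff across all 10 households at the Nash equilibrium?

782.80 tokens

Each unit j contributes comes back to j as 6.3 × (j's share), so j prefers to contribute only if that share exceeds 1/6.3 = 0.1587; otherwise keeping the unit dominates.
A and G clear that bar, contributing 38 each; the remaining 8 contribute 0. Total contributed: 76.
The planting fund pays out 6.3 × 76 = 478.80 in total (split across the unequal shares, but the aggregate is all that matters for the group sum).
The 8 free-riders keep 38 each, adding 304. Group total = 304 + 478.80 = 782.80.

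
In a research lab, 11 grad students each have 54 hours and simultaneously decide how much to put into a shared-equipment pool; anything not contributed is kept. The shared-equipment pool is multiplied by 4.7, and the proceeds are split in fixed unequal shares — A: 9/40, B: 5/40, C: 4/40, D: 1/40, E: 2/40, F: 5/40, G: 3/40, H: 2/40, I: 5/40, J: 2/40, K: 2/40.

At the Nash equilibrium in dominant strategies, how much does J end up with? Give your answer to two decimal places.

Each unit j contributes comes back to j as 4.7 × (j's share), so j prefers to contribute only if that share exceeds 1/4.7 = 0.2128; otherwise keeping the unit dominates.
A alone (share 9/40) is above the threshold, contributing 54; the remaining 10 contribute 0. Total contributed: 54.
J keeps 54 and receives 4.7 × 54 × 2/40 = 12.69 from the shared-equipment pool, for a payoff of 66.69.

66.69 hours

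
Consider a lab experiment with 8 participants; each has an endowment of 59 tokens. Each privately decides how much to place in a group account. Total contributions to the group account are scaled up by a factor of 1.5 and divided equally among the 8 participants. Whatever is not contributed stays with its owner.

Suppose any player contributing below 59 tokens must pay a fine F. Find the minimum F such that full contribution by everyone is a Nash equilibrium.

Given the others contribute fully, the best deviation is to contribute 0 (any partial contribution still incurs the fine and gives up units whose private return 0.1875 is below 1).
Deviating from 59 to 0 saves 59 tokens but forfeits the deviator's share of the drop in the group account: 1.5/8 × 59 = 11.06.
So the deviation gain is 59 − 11.06 = 47.94, and the fine must be at least 47.94 tokens to wipe it out.

47.94 tokens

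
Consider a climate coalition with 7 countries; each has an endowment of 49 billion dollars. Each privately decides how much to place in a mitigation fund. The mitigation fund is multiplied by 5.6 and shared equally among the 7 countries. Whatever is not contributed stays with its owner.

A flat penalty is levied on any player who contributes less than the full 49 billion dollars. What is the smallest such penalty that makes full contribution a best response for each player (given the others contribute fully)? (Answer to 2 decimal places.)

Given the others contribute fully, the best deviation is to contribute 0 (any partial contribution still incurs the fine and gives up units whose private return 0.8000 is below 1).
Deviating from 49 to 0 saves 49 billion dollars but forfeits the deviator's share of the drop in the mitigation fund: 5.6/7 × 49 = 39.20.
So the deviation gain is 49 − 39.20 = 9.80, and the fine must be at least 9.80 billion dollars to wipe it out.

9.80 billion dollars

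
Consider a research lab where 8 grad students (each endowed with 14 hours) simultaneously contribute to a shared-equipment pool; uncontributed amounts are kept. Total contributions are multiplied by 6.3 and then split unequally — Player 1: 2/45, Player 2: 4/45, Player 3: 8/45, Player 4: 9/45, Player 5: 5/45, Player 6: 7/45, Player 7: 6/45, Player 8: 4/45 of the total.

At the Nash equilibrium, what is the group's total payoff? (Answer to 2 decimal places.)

260.40 hours

A player with share s gets back 6.3·s per unit contributed, so full contribution is dominant for anyone with s > 1/6.3 = 0.1587 and zero contribution is dominant for anyone below.
Player 3 and Player 4 are above the threshold, contributing 14 each; the remaining 6 contribute 0. Total contributed: 28.
The shared-equipment pool pays out 6.3 × 28 = 176.40 in total (split across the unequal shares, but the aggregate is all that matters for the group sum).
The 6 free-riders keep 14 each, adding 84. Group total = 84 + 176.40 = 260.40.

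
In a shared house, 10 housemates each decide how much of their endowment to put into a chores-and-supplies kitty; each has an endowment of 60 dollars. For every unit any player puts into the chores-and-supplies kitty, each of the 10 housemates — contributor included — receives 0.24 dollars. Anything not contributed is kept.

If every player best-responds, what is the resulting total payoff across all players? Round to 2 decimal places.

600.00 dollars

The private return per contributed unit is 0.24 < 1, so contributing 0 is dominant for every player. At the Nash equilibrium everyone keeps their 60, and the group total is 10 × 60 = 600.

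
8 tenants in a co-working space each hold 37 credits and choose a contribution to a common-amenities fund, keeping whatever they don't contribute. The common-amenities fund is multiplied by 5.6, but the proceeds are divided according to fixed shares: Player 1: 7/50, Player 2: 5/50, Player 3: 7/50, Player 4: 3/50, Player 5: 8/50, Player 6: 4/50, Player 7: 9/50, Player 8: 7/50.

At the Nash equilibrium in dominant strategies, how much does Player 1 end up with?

66.01 credits

A player with share s gets back 5.6·s per unit contributed, so full contribution is dominant for anyone with s > 1/5.6 = 0.1786 and zero contribution is dominant for anyone below.
Only Player 7 (9/50) clears that bar, contributing 37; the remaining 7 contribute 0. Total contributed: 37.
Player 1 keeps 37 and receives 5.6 × 37 × 7/50 = 29.01 from the common-amenities fund, for a payoff of 66.01.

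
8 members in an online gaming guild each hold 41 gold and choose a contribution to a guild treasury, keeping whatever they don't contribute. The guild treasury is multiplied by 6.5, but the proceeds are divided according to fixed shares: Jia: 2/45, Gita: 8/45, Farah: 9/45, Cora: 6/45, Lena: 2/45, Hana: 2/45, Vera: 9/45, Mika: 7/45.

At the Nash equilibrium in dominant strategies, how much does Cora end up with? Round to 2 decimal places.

183.13 gold

Each unit j contributes comes back to j as 6.5 × (j's share), so j prefers to contribute only if that share exceeds 1/6.5 = 0.1538; otherwise keeping the unit dominates.
The shares above 0.1538 belong to Gita, Farah, Vera and Mika, contributing 41 each; the remaining 4 contribute 0. Total contributed: 164.
Cora keeps 41 and receives 6.5 × 164 × 6/45 = 142.13 from the guild treasury, for a payoff of 183.13.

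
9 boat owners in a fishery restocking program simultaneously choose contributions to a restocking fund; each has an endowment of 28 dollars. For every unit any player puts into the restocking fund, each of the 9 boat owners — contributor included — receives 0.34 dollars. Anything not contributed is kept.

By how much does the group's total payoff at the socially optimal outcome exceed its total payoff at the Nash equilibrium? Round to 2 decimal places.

The private return per contributed unit is 0.34 < 1, so contributing 0 is dominant for every player. At the Nash equilibrium everyone keeps their 28, and the group total is 9 × 28 = 252.
Each contributed unit returns 3.060 to the group as a whole (0.34 to each of 9 players), which exceeds 1, so the social optimum is full contribution: group total = 3.060 × 252 = 771.12.
Efficiency loss = 771.12 − 252 = 519.12.

519.12 dollars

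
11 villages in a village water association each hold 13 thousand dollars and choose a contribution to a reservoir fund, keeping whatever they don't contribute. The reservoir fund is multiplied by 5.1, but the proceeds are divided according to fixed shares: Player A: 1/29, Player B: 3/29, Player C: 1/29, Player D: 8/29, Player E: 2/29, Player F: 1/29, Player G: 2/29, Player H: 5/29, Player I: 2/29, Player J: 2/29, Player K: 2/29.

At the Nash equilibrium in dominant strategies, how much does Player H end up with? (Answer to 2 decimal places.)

24.43 thousand dollars

Player j's private return per contributed unit is 5.1 × (j's share). Contributing is weakly dominant for j when that share is at least 1/5.1 = 0.1961, and contributing 0 is dominant otherwise.
The only share above 0.1961 is Player D's 8/29, contributing 13; the remaining 10 contribute 0. Total contributed: 13.
Player H keeps 13 and receives 5.1 × 13 × 5/29 = 11.43 from the reservoir fund, for a payoff of 24.43.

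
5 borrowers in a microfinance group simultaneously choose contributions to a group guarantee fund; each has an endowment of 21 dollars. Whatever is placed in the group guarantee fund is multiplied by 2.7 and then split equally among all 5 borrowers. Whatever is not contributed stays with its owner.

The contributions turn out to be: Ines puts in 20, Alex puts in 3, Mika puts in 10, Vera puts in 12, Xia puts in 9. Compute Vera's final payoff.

Total contributed: 20 + 3 + 10 + 12 + 9 = 54.
Each receives 2.7 × 54 / 5 = 29.16 from the group guarantee fund.
Vera keeps 21 − 12 = 9, so Vera's payoff is 9 + 29.16 = 38.16.

38.16 dollars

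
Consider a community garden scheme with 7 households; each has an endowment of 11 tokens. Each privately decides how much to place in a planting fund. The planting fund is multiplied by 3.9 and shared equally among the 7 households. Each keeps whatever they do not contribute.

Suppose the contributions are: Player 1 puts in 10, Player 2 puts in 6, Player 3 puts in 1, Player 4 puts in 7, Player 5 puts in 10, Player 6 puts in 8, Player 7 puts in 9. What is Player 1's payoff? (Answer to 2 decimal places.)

Total contributed: 10 + 6 + 1 + 7 + 10 + 8 + 9 = 51.
Each receives 3.9 × 51 / 7 = 28.41 from the planting fund.
Player 1 keeps 11 − 10 = 1, so Player 1's payoff is 1 + 28.41 = 29.41.

29.41 tokens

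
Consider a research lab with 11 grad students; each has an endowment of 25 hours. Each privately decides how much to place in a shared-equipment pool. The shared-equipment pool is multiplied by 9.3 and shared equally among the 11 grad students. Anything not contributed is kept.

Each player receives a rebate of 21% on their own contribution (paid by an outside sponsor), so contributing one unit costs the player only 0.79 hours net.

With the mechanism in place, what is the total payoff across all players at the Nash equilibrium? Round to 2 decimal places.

Under the mechanism each unit contributed yields (9.3/11) / 0.79 = 1.0702 back to its contributor per unit of net cost, which exceeds 1, making full contribution the dominant choice for everyone.
At the Nash equilibrium everyone contributes 25. Group total payoff = 11 × (25 × 0.21 + 9.3 × 25) = 2615.25.

2615.25 hours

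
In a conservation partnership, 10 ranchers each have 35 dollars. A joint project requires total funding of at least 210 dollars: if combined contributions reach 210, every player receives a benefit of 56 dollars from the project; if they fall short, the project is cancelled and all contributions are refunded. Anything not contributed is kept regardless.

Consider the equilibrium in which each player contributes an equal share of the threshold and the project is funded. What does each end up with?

Equal share of the threshold: 210/10 = 21.
At this profile no one gains by cutting their contribution: any cut drops the total below 210, the project is cancelled, contributions are refunded, and the deviator ends with 35, which is less than 35 − 21 + 56 = 70. Contributing more than 21 just wastes the excess. So contributing exactly 21 is a best response.
Each player's payoff: 35 − 21 + 56 = 70.

70 dollars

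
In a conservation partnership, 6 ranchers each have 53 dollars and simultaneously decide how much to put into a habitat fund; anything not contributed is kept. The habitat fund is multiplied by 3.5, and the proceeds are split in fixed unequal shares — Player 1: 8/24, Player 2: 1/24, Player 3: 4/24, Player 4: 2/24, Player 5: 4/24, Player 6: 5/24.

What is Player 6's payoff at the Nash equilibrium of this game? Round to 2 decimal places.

Player j's private return per contributed unit is 3.5 × (j's share). Contributing is weakly dominant for j when that share is at least 1/3.5 = 0.2857, and contributing 0 is dominant otherwise.
Player 1 alone (share 8/24) is above the threshold, contributing 53; the remaining 5 contribute 0. Total contributed: 53.
Player 6 keeps 53 and receives 3.5 × 53 × 5/24 = 38.65 from the habitat fund, for a payoff of 91.65.

91.65 dollars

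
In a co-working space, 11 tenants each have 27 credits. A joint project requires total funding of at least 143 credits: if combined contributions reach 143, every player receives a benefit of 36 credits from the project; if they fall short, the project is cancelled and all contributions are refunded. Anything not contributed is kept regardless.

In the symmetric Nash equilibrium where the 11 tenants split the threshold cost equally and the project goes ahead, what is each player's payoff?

Equal share of the threshold: 143/11 = 13.
At this profile no one gains by cutting their contribution: any cut drops the total below 143, the project is cancelled, contributions are refunded, and the deviator ends with 27, which is less than 27 − 13 + 36 = 50. Contributing more than 13 just wastes the excess. So contributing exactly 13 is a best response.
Each player's payoff: 27 − 13 + 36 = 50.

50 credits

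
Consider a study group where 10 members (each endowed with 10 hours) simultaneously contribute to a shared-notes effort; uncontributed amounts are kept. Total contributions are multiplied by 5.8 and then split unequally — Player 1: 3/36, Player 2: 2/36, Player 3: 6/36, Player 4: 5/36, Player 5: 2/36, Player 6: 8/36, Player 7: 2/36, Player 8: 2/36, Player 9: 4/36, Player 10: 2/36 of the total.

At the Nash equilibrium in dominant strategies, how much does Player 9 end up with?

Player j's private return per contributed unit is 5.8 × (j's share). Contributing is weakly dominant for j when that share is at least 1/5.8 = 0.1724, and contributing 0 is dominant otherwise.
The only share above 0.1724 is Player 6's 8/36, contributing 10; the remaining 9 contribute 0. Total contributed: 10.
Player 9 keeps 10 and receives 5.8 × 10 × 4/36 = 6.44 from the shared-notes effort, for a payoff of 16.44.

16.44 hours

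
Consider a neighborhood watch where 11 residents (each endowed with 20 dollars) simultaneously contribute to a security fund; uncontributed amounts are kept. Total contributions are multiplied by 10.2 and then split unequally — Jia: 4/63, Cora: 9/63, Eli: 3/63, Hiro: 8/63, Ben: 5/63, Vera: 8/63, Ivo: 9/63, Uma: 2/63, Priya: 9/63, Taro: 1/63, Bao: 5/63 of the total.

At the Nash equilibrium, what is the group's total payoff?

1140.00 dollars

For player j, contributing a unit is worthwhile iff 10.2 × (j's share) ≥ 1, i.e. iff j's share is at least 0.0980.
Cora, Hiro, Vera, Ivo and Priya clear that bar, contributing 20 each; the remaining 6 contribute 0. Total contributed: 100.
The security fund pays out 10.2 × 100 = 1020.00 in total (split across the unequal shares, but the aggregate is all that matters for the group sum).
The 6 free-riders keep 20 each, adding 120. Group total = 120 + 1020.00 = 1140.00.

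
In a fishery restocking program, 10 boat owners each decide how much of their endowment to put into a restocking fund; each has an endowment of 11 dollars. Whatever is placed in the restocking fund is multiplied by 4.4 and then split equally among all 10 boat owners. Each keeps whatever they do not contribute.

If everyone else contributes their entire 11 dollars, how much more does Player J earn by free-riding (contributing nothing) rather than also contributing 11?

Switching from a contribution of 11 to 0 lets Player J keep an extra 11 dollars, but lowers the restocking fund by 11, which costs Player J their own share of that drop: 4.4/10 × 11 = 4.84.
Net gain = 11 − 4.84 = 6.16. The private return per contributed unit (0.4400) is below 1, so free-riding is indeed the best response regardless of what the others do.

6.16 dollars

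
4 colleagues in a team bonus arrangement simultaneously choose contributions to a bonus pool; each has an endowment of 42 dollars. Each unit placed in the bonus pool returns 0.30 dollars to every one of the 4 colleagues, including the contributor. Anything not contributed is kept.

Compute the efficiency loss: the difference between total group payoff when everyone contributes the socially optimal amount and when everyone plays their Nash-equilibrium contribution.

33.60 dollars

The private return per contributed unit is 0.30 < 1, so contributing 0 is dominant for every player. At the Nash equilibrium everyone keeps their 42, and the group total is 4 × 42 = 168.
Each contributed unit returns 1.200 to the group as a whole (0.30 to each of 4 players), which exceeds 1, so the social optimum is full contribution: group total = 1.200 × 168 = 201.60.
Efficiency loss = 201.60 − 168 = 33.60.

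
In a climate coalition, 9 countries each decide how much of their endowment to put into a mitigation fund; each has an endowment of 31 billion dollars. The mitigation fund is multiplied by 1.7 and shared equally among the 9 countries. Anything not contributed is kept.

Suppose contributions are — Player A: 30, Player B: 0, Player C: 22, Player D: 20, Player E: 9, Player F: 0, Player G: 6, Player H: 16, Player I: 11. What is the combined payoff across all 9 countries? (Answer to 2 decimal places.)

358.80 billion dollars

Total contributed: 30 + 0 + 22 + 20 + 9 + 0 + 6 + 16 + 11 = 114; total kept: 9 × 31 − 114 = 165.
The mitigation fund pays out 1.7 × 114 = 193.80 in aggregate.
Group total = 165 + 193.80 = 358.80.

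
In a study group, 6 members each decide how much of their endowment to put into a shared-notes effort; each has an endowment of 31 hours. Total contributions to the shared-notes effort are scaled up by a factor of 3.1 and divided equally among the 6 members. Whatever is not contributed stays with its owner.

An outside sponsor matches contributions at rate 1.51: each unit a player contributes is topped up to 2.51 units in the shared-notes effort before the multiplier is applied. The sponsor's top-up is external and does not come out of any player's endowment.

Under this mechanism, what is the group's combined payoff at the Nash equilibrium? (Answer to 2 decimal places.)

With the mechanism, a contributed unit returns 3.1 × 2.51 / 6 = 1.2968 per unit of net cost to the contributor — now above 1 — so contributing fully is weakly dominant for every player.
At the Nash equilibrium everyone contributes 31. Group total payoff = 3.1 × 2.51 × 186 = 1447.27.

1447.27 hours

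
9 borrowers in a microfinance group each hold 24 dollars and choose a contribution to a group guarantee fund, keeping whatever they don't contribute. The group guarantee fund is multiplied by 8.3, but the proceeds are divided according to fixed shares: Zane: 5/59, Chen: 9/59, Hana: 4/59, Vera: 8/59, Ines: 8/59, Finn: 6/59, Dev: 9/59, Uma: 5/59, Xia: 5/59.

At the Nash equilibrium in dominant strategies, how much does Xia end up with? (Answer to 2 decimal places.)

91.53 dollars

A player with share s gets back 8.3·s per unit contributed, so full contribution is dominant for anyone with s > 1/8.3 = 0.1205 and zero contribution is dominant for anyone below.
Chen, Vera, Ines and Dev clear that bar, contributing 24 each; the remaining 5 contribute 0. Total contributed: 96.
Xia keeps 24 and receives 8.3 × 96 × 5/59 = 67.53 from the group guarantee fund, for a payoff of 91.53.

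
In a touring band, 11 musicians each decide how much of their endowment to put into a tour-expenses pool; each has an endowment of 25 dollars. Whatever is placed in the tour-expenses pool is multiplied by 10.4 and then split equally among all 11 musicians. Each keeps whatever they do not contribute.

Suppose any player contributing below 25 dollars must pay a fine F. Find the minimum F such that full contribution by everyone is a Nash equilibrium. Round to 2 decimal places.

Given the others contribute fully, the best deviation is to contribute 0 (any partial contribution still incurs the fine and gives up units whose private return 0.9455 is below 1).
Deviating from 25 to 0 saves 25 dollars but forfeits the deviator's share of the drop in the tour-expenses pool: 10.4/11 × 25 = 23.64.
So the deviation gain is 25 − 23.64 = 1.36, and the fine must be at least 1.36 dollars to wipe it out.

1.36 dollars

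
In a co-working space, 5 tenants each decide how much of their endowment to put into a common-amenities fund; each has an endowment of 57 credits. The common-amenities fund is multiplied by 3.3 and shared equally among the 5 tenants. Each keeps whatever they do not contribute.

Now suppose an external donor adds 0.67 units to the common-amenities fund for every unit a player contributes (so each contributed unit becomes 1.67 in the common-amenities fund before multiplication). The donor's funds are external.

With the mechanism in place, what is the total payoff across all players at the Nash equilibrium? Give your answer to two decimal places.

The effective private return per unit is now 3.3 × 1.67 / 5 = 1.1022 > 1, so every player's dominant strategy flips to full contribution.
So the Nash equilibrium is full contribution by all 5; the group earns 3.3 × 1.67 × 285 = 1570.64.

1570.64 credits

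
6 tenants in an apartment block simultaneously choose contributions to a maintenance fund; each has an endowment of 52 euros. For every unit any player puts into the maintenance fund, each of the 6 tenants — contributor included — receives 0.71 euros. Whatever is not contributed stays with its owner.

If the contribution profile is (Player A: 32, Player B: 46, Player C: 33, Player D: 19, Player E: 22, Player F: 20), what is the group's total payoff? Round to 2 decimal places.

Total contributed: 32 + 46 + 33 + 19 + 22 + 20 = 172; total kept: 6 × 52 − 172 = 140.
The maintenance fund pays out 0.71 × 6 × 172 = 732.72 in aggregate.
Group total = 140 + 732.72 = 872.72.

872.72 euros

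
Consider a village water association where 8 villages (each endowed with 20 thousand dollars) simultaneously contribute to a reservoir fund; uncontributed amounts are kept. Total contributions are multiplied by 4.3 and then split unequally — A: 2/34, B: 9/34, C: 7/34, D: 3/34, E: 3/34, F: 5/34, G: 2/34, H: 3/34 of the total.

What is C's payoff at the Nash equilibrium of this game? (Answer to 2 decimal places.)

Player j's private return per contributed unit is 4.3 × (j's share). Contributing is weakly dominant for j when that share is at least 1/4.3 = 0.2326, and contributing 0 is dominant otherwise.
Only B (9/34) clears that bar, contributing 20; the remaining 7 contribute 0. Total contributed: 20.
C keeps 20 and receives 4.3 × 20 × 7/34 = 17.71 from the reservoir fund, for a payoff of 37.71.

37.71 thousand dollars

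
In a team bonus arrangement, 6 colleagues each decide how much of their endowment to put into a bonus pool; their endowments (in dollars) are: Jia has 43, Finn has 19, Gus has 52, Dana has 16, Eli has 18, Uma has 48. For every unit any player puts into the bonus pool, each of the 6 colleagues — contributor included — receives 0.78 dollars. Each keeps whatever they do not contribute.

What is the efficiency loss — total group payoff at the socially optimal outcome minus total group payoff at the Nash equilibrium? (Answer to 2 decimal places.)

721.28 dollars

The private return per contributed unit is 0.78 < 1 for everyone, so the Nash equilibrium is zero contribution and the group total is Σ E_j = 43 + 19 + 52 + 16 + 18 + 48 = 196.
Each contributed unit returns 4.680 to the group, so the social optimum is full contribution by everyone: group total = 4.680 × 196 = 917.28.
Efficiency loss = (4.680 − 1) × 196 = 721.28.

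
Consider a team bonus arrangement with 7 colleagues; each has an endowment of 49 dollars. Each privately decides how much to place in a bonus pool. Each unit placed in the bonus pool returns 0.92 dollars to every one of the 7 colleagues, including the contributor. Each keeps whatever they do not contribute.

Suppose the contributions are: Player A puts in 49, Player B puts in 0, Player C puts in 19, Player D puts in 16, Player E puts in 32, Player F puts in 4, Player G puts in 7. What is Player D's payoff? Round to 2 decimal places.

Total contributed: 49 + 0 + 19 + 16 + 32 + 4 + 7 = 127.
Each receives 0.92 × 127 = 116.84 from the bonus pool.
Player D keeps 49 − 16 = 33, so Player D's payoff is 33 + 116.84 = 149.84.

149.84 dollars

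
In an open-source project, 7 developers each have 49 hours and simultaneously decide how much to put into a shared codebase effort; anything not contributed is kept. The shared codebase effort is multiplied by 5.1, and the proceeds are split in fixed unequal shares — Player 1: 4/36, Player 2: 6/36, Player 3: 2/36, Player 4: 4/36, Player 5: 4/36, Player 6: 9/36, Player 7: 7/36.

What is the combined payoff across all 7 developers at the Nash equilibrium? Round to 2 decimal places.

A player with share s gets back 5.1·s per unit contributed, so full contribution is dominant for anyone with s > 1/5.1 = 0.1961 and zero contribution is dominant for anyone below.
Player 6 alone (share 9/36) is above the threshold, contributing 49; the remaining 6 contribute 0. Total contributed: 49.
The shared codebase effort pays out 5.1 × 49 = 249.90 in total (split across the unequal shares, but the aggregate is all that matters for the group sum).
The 6 free-riders keep 49 each, adding 294. Group total = 294 + 249.90 = 543.90.

543.90 hours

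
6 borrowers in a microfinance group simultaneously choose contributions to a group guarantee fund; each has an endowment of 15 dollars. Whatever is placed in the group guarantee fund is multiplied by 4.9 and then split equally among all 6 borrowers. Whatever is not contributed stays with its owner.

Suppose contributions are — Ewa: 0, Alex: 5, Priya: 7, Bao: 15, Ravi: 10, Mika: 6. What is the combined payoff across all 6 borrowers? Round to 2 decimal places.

Total contributed: 0 + 5 + 7 + 15 + 10 + 6 = 43; total kept: 6 × 15 − 43 = 47.
The group guarantee fund pays out 4.9 × 43 = 210.70 in aggregate.
Group total = 47 + 210.70 = 257.70.

257.70 dollars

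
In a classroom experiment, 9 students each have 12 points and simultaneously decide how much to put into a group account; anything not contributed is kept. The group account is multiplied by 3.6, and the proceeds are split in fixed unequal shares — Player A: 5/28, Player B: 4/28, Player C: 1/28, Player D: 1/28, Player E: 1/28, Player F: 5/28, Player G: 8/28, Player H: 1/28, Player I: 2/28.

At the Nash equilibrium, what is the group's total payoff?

139.20 points

A player with share s gets back 3.6·s per unit contributed, so full contribution is dominant for anyone with s > 1/3.6 = 0.2778 and zero contribution is dominant for anyone below.
Only Player G (8/28) clears that bar, contributing 12; the remaining 8 contribute 0. Total contributed: 12.
The group account pays out 3.6 × 12 = 43.20 in total (split across the unequal shares, but the aggregate is all that matters for the group sum).
The 8 free-riders keep 12 each, adding 96. Group total = 96 + 43.20 = 139.20.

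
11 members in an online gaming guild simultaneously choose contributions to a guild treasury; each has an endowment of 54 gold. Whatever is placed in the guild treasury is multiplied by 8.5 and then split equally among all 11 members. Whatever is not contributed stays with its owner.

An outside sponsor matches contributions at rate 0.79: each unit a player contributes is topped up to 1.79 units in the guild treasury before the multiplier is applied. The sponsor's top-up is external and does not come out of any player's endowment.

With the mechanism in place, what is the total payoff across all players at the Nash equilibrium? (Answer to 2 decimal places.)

The effective private return per unit is now 8.5 × 1.79 / 11 = 1.3832 > 1, so every player's dominant strategy flips to full contribution.
So the Nash equilibrium is full contribution by all 11; the group earns 8.5 × 1.79 × 594 = 9037.71.

9037.71 gold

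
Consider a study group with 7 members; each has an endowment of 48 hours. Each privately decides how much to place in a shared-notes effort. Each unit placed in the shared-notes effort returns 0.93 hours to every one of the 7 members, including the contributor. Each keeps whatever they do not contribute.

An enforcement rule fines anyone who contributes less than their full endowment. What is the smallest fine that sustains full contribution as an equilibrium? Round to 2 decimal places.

Given the others contribute fully, the best deviation is to contribute 0 (any partial contribution still incurs the fine and gives up units whose private return 0.93 is below 1).
Deviating from 48 to 0 saves 48 hours but forfeits the deviator's share of the drop in the shared-notes effort: 0.93 × 48 = 44.64.
So the deviation gain is 48 − 44.64 = 3.36, and the fine must be at least 3.36 hours to wipe it out.

3.36 hours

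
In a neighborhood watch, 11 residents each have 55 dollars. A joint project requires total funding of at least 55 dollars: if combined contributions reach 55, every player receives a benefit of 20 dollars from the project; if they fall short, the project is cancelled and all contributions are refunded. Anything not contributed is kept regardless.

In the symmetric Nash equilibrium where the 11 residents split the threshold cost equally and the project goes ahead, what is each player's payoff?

70 dollars

Equal share of the threshold: 55/11 = 5.
At this profile no one gains by cutting their contribution: any cut drops the total below 55, the project is cancelled, contributions are refunded, and the deviator ends with 55, which is less than 55 − 5 + 20 = 70. Contributing more than 5 just wastes the excess. So contributing exactly 5 is a best response.
Each player's payoff: 55 − 5 + 20 = 70.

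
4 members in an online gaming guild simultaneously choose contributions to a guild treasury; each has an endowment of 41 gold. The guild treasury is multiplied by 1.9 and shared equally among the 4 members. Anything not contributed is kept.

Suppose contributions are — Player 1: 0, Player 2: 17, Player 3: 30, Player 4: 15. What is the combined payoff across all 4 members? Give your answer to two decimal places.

Total contributed: 0 + 17 + 30 + 15 = 62; total kept: 4 × 41 − 62 = 102.
The guild treasury pays out 1.9 × 62 = 117.80 in aggregate.
Group total = 102 + 117.80 = 219.80.

219.80 gold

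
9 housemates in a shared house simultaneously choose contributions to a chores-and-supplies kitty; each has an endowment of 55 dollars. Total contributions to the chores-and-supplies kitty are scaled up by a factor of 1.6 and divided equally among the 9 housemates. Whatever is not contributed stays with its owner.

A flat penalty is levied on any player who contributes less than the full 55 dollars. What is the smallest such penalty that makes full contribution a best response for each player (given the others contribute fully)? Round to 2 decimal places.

Given the others contribute fully, the best deviation is to contribute 0 (any partial contribution still incurs the fine and gives up units whose private return 0.1778 is below 1).
Deviating from 55 to 0 saves 55 dollars but forfeits the deviator's share of the drop in the chores-and-supplies kitty: 1.6/9 × 55 = 9.78.
So the deviation gain is 55 − 9.78 = 45.22, and the fine must be at least 45.22 dollars to wipe it out.

45.22 dollars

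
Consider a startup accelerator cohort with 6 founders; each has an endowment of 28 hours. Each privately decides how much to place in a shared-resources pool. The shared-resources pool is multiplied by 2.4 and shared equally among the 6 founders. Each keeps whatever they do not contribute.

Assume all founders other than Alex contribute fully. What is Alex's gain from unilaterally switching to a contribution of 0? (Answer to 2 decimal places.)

16.80 hours

Switching from a contribution of 28 to 0 lets Alex keep an extra 28 hours, but lowers the shared-resources pool by 28, which costs Alex their own share of that drop: 2.4/6 × 28 = 11.20.
Net gain = 28 − 11.20 = 16.80. The private return per contributed unit (0.4000) is below 1, so free-riding is indeed the best response regardless of what the others do.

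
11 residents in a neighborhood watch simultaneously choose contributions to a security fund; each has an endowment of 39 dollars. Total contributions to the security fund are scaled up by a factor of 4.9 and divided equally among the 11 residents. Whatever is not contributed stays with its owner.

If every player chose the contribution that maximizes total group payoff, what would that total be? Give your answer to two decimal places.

Each contributed unit returns 4.900 to the group as a whole (0.4455 to each of 11 players), which exceeds 1, so the social optimum is full contribution: group total = 4.900 × 429 = 2102.10.

2102.10 dollars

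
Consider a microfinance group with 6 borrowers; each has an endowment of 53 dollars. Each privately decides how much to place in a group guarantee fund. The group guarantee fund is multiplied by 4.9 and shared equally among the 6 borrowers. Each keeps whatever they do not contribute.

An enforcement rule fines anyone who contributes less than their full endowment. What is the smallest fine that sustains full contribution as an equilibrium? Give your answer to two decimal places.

Given the others contribute fully, the best deviation is to contribute 0 (any partial contribution still incurs the fine and gives up units whose private return 0.8167 is below 1).
Deviating from 53 to 0 saves 53 dollars but forfeits the deviator's share of the drop in the group guarantee fund: 4.9/6 × 53 = 43.28.
So the deviation gain is 53 − 43.28 = 9.72, and the fine must be at least 9.72 dollars to wipe it out.

9.72 dollars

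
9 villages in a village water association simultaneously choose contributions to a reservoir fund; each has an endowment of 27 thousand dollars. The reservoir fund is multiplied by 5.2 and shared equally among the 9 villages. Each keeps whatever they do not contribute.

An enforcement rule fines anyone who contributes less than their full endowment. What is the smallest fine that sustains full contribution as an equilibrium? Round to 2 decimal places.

11.40 thousand dollars

Given the others contribute fully, the best deviation is to contribute 0 (any partial contribution still incurs the fine and gives up units whose private return 0.5778 is below 1).
Deviating from 27 to 0 saves 27 thousand dollars but forfeits the deviator's share of the drop in the reservoir fund: 5.2/9 × 27 = 15.60.
So the deviation gain is 27 − 15.60 = 11.40, and the fine must be at least 11.40 thousand dollars to wipe it out.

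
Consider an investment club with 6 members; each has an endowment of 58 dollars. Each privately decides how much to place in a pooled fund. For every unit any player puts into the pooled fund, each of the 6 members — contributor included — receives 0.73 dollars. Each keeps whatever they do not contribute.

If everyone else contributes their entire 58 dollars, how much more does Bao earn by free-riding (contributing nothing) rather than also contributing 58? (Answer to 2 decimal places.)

Switching from a contribution of 58 to 0 lets Bao keep an extra 58 dollars, but lowers the pooled fund by 58, which costs Bao their own share of that drop: 0.73 × 58 = 42.34.
Net gain = 58 − 42.34 = 15.66. The private return per contributed unit (0.73) is below 1, so free-riding is indeed the best response regardless of what the others do.

15.66 dollars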